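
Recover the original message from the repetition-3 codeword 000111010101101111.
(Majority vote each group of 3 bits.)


Groups: 000, 111, 010, 101, 101, 111
Majority votes: 010111

010111


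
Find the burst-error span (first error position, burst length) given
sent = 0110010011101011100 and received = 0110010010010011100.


XOR: 0000000001111000000

Burst at position 9, length 4


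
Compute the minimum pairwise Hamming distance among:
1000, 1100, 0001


Comparing all pairs, minimum distance: 1
Can detect 0 errors, correct 0 errors

1


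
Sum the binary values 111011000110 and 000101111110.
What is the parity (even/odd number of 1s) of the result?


111011000110 = 3782
000101111110 = 382
Sum = 4164 = 1000001000100
1s count = 3

odd parity (3 ones in 1000001000100)


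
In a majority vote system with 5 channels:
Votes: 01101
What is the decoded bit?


Ones: 3 out of 5
Threshold: 3

1 (3/5 voted 1)


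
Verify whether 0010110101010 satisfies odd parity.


Number of 1s: 6

No, parity error (6 ones)


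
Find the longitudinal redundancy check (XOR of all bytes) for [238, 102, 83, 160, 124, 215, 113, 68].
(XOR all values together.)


XOR chain: 238 ^ 102 ^ 83 ^ 160 ^ 124 ^ 215 ^ 113 ^ 68 = 229

229


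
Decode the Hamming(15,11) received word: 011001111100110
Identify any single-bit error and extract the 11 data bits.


Syndrome = 8: error at position 8

Data: 10111100110 (corrected bit 8)


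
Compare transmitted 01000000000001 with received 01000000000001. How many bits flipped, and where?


XOR: 00000000000000

0 errors (received matches sent)


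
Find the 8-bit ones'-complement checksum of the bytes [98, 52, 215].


Sum = 365 mod 256 = 109
Complement = 146

146


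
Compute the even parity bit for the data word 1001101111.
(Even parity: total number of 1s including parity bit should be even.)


Number of 1s in data: 7
Parity bit: 1

1


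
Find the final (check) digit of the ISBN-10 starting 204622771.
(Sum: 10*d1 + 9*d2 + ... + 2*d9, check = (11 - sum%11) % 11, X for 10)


Weighted sum: 167
167 mod 11 = 2

Check digit: 9


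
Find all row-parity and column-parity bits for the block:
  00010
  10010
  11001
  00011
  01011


Row parities: 10101
Column parities: 00001

Row P: 10101, Col P: 00001, Corner: 1


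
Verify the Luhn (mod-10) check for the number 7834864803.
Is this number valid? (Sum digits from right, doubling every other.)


Luhn sum = 55
55 mod 10 = 5

Invalid (Luhn sum mod 10 = 5)


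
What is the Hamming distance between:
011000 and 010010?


XOR: 001010
Count of 1s: 2

2


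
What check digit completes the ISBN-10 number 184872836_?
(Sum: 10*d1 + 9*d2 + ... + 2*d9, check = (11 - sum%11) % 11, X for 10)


Weighted sum: 275
275 mod 11 = 0

Check digit: 0


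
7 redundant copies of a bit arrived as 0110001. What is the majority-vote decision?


Ones: 3 out of 7
Threshold: 4

0 (3/7 voted 1)


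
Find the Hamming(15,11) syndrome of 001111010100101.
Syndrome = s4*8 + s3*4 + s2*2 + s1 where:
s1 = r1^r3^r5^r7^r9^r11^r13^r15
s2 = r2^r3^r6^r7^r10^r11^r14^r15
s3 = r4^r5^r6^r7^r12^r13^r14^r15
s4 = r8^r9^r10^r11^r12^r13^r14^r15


s1=0, s2=0, s3=1, s4=0

Syndrome = 4 (error at position 4)


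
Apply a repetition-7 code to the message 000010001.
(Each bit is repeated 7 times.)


Each bit -> 7 copies

000000000000000000000000000011111110000000000000000000001111111


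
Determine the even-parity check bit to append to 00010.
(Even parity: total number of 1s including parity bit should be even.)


Number of 1s in data: 1
Parity bit: 1

1


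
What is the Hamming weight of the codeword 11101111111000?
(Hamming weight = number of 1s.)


Counting 1s in 11101111111000

10


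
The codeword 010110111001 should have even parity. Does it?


Number of 1s: 7

No, parity error (7 ones)


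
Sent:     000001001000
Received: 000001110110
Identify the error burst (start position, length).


XOR: 000000111110

Burst at position 6, length 5


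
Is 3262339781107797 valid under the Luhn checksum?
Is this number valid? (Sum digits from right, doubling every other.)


Luhn sum = 76
76 mod 10 = 6

Invalid (Luhn sum mod 10 = 6)


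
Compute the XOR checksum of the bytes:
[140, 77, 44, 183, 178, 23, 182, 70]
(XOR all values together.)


XOR chain: 140 ^ 77 ^ 44 ^ 183 ^ 178 ^ 23 ^ 182 ^ 70 = 15

15


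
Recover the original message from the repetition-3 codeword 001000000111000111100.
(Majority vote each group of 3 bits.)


Groups: 001, 000, 000, 111, 000, 111, 100
Majority votes: 0001010

0001010


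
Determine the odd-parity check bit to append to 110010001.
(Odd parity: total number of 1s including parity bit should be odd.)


Number of 1s in data: 4
Parity bit: 1

1


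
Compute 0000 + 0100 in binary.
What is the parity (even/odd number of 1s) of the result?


0000 = 0
0100 = 4
Sum = 4 = 100
1s count = 1

odd parity (1 ones in 100)


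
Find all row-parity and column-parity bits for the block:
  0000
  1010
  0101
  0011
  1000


Row parities: 00001
Column parities: 0100

Row P: 00001, Col P: 0100, Corner: 1


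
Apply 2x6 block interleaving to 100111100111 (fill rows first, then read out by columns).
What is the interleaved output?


Matrix:
  100111
  100111
Read columns: 110000111111

110000111111


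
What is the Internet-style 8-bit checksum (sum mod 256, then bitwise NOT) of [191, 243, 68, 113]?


Sum = 615 mod 256 = 103
Complement = 152

152


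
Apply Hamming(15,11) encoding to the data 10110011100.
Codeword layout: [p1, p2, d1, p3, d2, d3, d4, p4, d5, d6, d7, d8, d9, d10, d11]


Parity bits: p1=0, p2=0, p3=0, p4=1

001001110011100


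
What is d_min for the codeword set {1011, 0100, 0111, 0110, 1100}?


Comparing all pairs, minimum distance: 1
Can detect 0 errors, correct 0 errors

1


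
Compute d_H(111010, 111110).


XOR: 000100
Count of 1s: 1

1


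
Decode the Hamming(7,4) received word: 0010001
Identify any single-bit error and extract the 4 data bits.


Syndrome = 4: error at position 4

Data: 1001 (corrected bit 4)


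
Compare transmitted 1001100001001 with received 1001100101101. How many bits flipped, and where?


XOR: 0000000100100

2 error(s) at position(s): 7, 10


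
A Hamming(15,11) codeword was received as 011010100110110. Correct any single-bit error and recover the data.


Syndrome = 1: error at position 1

Data: 11010110110 (corrected bit 1)


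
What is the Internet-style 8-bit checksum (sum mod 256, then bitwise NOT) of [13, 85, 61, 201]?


Sum = 360 mod 256 = 104
Complement = 151

151


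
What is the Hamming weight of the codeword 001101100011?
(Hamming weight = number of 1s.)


Counting 1s in 001101100011

6


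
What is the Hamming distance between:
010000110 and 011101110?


XOR: 001101000
Count of 1s: 3

3


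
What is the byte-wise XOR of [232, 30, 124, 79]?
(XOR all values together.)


XOR chain: 232 ^ 30 ^ 124 ^ 79 = 197

197


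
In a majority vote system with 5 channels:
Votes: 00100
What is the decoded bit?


Ones: 1 out of 5
Threshold: 3

0 (1/5 voted 1)


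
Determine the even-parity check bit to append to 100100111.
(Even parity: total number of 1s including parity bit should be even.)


Number of 1s in data: 5
Parity bit: 1

1


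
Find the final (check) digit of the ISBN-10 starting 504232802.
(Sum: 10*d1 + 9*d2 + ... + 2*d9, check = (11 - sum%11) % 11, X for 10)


Weighted sum: 160
160 mod 11 = 6

Check digit: 5


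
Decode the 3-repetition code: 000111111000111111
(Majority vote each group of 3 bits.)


Groups: 000, 111, 111, 000, 111, 111
Majority votes: 011011

011011


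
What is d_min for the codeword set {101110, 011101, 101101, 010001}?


Comparing all pairs, minimum distance: 2
Can detect 1 errors, correct 0 errors

2


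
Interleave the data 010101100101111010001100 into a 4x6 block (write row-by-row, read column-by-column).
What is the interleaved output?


Matrix:
  010101
  100101
  111010
  001100
Read columns: 011010100011110100101100

011010100011110100101100


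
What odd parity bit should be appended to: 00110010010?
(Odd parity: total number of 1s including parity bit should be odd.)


Number of 1s in data: 4
Parity bit: 1

1


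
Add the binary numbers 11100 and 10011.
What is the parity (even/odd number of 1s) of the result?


11100 = 28
10011 = 19
Sum = 47 = 101111
1s count = 5

odd parity (5 ones in 101111)


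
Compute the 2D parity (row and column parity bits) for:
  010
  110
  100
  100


Row parities: 1011
Column parities: 100

Row P: 1011, Col P: 100, Corner: 1


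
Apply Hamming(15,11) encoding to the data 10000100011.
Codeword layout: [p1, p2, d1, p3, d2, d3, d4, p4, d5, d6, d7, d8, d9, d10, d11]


Parity bits: p1=0, p2=0, p3=0, p4=1

001000010100011


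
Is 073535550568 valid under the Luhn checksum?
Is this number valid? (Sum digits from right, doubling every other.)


Luhn sum = 51
51 mod 10 = 1

Invalid (Luhn sum mod 10 = 1)


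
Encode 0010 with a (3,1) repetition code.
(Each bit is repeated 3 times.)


Each bit -> 3 copies

000000111000


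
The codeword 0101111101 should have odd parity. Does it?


Number of 1s: 7

Yes, parity is correct (7 ones)


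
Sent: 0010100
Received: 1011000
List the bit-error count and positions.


XOR: 1001100

3 error(s) at position(s): 0, 3, 4


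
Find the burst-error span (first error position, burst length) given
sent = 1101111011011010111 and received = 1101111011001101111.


XOR: 0000000000010111000

Burst at position 11, length 5


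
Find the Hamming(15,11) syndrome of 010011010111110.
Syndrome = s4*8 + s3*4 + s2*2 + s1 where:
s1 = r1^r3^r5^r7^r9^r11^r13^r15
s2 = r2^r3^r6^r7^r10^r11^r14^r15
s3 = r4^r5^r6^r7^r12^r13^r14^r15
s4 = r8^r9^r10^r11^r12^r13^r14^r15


s1=1, s2=1, s3=1, s4=0

Syndrome = 7 (error at position 7)


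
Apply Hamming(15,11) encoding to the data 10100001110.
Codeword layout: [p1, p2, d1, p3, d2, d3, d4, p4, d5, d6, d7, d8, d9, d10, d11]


Parity bits: p1=0, p2=1, p3=0, p4=1

011001010001110


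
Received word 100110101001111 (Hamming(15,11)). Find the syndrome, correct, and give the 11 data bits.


Syndrome = 14: error at position 14

Data: 01011001101 (corrected bit 14)


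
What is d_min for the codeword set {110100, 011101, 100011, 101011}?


Comparing all pairs, minimum distance: 1
Can detect 0 errors, correct 0 errors

1


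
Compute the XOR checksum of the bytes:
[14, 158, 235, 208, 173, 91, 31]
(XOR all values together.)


XOR chain: 14 ^ 158 ^ 235 ^ 208 ^ 173 ^ 91 ^ 31 = 66

66


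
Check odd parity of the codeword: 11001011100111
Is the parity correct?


Number of 1s: 9

Yes, parity is correct (9 ones)


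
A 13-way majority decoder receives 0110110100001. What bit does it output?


Ones: 6 out of 13
Threshold: 7

0 (6/13 voted 1)


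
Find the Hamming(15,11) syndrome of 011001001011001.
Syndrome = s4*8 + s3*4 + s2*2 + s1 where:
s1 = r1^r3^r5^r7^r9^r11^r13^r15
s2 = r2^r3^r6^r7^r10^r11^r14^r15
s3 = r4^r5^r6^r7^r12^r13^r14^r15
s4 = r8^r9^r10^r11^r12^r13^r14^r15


s1=0, s2=1, s3=1, s4=0

Syndrome = 6 (error at position 6)


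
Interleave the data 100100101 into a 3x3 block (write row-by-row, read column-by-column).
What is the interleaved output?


Matrix:
  100
  100
  101
Read columns: 111000001

111000001


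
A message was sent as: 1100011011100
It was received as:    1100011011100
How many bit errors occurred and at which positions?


XOR: 0000000000000

0 errors (received matches sent)


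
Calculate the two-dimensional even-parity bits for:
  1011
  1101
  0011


Row parities: 110
Column parities: 0101

Row P: 110, Col P: 0101, Corner: 0


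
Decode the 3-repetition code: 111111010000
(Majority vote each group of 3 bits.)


Groups: 111, 111, 010, 000
Majority votes: 1100

1100


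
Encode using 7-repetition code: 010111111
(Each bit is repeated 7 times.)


Each bit -> 7 copies

000000011111110000000111111111111111111111111111111111111111111


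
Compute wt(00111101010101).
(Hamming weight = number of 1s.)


Counting 1s in 00111101010101

8


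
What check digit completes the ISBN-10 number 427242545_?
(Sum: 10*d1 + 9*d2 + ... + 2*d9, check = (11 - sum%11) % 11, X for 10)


Weighted sum: 204
204 mod 11 = 6

Check digit: 5


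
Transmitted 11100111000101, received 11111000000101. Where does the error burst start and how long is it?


XOR: 00011111000000

Burst at position 3, length 5


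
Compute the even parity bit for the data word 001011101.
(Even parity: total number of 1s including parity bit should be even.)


Number of 1s in data: 5
Parity bit: 1

1


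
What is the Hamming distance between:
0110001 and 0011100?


XOR: 0101101
Count of 1s: 4

4


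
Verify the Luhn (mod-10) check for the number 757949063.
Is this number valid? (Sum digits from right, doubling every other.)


Luhn sum = 43
43 mod 10 = 3

Invalid (Luhn sum mod 10 = 3)


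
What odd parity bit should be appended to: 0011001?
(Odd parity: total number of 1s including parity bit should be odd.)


Number of 1s in data: 3
Parity bit: 0

0


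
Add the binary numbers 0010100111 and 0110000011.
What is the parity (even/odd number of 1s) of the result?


0010100111 = 167
0110000011 = 387
Sum = 554 = 1000101010
1s count = 4

even parity (4 ones in 1000101010)


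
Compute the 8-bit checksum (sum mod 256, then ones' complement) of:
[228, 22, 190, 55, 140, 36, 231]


Sum = 902 mod 256 = 134
Complement = 121

121


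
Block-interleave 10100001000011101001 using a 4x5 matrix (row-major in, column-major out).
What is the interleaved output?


Matrix:
  10100
  00100
  00111
  01001
Read columns: 10000001111000100011

10000001111000100011


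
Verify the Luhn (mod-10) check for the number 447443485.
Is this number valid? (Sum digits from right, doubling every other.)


Luhn sum = 53
53 mod 10 = 3

Invalid (Luhn sum mod 10 = 3)


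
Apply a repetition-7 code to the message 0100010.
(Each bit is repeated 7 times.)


Each bit -> 7 copies

0000000111111100000000000000000000011111110000000


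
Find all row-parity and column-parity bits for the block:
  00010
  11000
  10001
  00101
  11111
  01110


Row parities: 100011
Column parities: 11111

Row P: 100011, Col P: 11111, Corner: 1


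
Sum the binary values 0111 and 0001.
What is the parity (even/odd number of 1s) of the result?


0111 = 7
0001 = 1
Sum = 8 = 1000
1s count = 1

odd parity (1 ones in 1000)


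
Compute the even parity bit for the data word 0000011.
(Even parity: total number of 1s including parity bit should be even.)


Number of 1s in data: 2
Parity bit: 0

0


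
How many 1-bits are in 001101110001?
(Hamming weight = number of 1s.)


Counting 1s in 001101110001

6


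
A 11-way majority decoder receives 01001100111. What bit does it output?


Ones: 6 out of 11
Threshold: 6

1 (6/11 voted 1)


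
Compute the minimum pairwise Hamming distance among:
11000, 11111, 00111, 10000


Comparing all pairs, minimum distance: 1
Can detect 0 errors, correct 0 errors

1


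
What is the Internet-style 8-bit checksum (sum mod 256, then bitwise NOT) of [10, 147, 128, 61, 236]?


Sum = 582 mod 256 = 70
Complement = 185

185


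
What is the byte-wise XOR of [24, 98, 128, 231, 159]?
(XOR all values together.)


XOR chain: 24 ^ 98 ^ 128 ^ 231 ^ 159 = 130

130


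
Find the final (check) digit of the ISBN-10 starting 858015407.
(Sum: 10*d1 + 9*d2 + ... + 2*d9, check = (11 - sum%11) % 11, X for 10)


Weighted sum: 250
250 mod 11 = 8

Check digit: 3


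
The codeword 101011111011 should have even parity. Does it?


Number of 1s: 9

No, parity error (9 ones)


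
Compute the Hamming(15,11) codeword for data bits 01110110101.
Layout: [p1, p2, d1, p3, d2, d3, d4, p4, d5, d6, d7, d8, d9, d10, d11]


Parity bits: p1=1, p2=1, p3=1, p4=0

110111100110101


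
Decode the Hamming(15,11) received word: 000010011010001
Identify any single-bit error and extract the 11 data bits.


Syndrome = 0: no error detected

Data: 01001010001 (no errors)


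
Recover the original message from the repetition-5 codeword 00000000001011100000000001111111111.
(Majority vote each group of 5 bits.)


Groups: 00000, 00000, 10111, 00000, 00000, 11111, 11111
Majority votes: 0010011

0010011


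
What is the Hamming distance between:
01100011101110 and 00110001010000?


XOR: 01010010111110
Count of 1s: 8

8


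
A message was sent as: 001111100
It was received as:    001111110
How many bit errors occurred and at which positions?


XOR: 000000010

1 error(s) at position(s): 7


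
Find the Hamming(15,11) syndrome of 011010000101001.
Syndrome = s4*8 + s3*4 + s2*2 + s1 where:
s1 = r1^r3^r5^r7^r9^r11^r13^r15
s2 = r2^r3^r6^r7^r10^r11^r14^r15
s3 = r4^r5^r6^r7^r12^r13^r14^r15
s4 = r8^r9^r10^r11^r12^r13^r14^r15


s1=1, s2=0, s3=1, s4=1

Syndrome = 13 (error at position 13)


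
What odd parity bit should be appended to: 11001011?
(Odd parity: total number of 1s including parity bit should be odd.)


Number of 1s in data: 5
Parity bit: 0

0


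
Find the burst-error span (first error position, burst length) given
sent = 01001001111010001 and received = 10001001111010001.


XOR: 11000000000000000

Burst at position 0, length 2


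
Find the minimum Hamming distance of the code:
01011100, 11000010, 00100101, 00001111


Comparing all pairs, minimum distance: 3
Can detect 2 errors, correct 1 errors

3


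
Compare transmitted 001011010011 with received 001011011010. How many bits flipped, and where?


XOR: 000000001001

2 error(s) at position(s): 8, 11


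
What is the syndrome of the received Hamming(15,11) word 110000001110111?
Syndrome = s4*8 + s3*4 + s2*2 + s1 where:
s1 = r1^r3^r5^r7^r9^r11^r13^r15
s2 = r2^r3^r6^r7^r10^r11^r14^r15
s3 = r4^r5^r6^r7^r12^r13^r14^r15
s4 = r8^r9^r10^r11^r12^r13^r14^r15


s1=1, s2=1, s3=1, s4=0

Syndrome = 7 (error at position 7)


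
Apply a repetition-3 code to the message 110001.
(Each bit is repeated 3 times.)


Each bit -> 3 copies

111111000000000111


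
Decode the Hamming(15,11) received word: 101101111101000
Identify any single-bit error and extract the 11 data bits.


Syndrome = 0: no error detected

Data: 10111101000 (no errors)


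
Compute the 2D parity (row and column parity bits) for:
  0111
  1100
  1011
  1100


Row parities: 1010
Column parities: 1100

Row P: 1010, Col P: 1100, Corner: 0


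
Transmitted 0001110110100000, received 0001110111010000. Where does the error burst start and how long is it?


XOR: 0000000001110000

Burst at position 9, length 3


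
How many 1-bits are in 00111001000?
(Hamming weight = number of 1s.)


Counting 1s in 00111001000

4


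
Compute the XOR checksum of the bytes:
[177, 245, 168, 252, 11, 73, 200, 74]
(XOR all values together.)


XOR chain: 177 ^ 245 ^ 168 ^ 252 ^ 11 ^ 73 ^ 200 ^ 74 = 208

208


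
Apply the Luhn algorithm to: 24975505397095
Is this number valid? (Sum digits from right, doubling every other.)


Luhn sum = 69
69 mod 10 = 9

Invalid (Luhn sum mod 10 = 9)


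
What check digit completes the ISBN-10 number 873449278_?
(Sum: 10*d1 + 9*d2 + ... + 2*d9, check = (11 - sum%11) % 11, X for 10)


Weighted sum: 309
309 mod 11 = 1

Check digit: X


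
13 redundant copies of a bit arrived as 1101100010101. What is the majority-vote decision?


Ones: 7 out of 13
Threshold: 7

1 (7/13 voted 1)


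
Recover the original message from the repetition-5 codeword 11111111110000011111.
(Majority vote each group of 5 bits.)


Groups: 11111, 11111, 00000, 11111
Majority votes: 1101

1101


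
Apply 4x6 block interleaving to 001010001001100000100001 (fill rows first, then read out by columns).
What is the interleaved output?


Matrix:
  001010
  001001
  100000
  100001
Read columns: 001100001100000010000101

001100001100000010000101


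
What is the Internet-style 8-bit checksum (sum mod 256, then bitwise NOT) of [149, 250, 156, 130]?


Sum = 685 mod 256 = 173
Complement = 82

82


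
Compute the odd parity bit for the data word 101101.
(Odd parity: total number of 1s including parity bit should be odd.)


Number of 1s in data: 4
Parity bit: 1

1


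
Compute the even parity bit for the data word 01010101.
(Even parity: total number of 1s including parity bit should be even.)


Number of 1s in data: 4
Parity bit: 0

0


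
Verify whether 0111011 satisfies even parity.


Number of 1s: 5

No, parity error (5 ones)


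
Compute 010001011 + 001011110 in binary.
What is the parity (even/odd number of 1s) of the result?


010001011 = 139
001011110 = 94
Sum = 233 = 11101001
1s count = 5

odd parity (5 ones in 11101001)


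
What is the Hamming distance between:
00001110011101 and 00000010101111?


XOR: 00001100110010
Count of 1s: 5

5


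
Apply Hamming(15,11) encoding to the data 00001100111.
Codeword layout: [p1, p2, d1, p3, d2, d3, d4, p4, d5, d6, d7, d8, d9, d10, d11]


Parity bits: p1=1, p2=1, p3=1, p4=1

110100011100111


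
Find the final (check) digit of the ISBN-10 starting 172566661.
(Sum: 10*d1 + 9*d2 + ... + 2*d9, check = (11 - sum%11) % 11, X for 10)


Weighted sum: 234
234 mod 11 = 3

Check digit: 8


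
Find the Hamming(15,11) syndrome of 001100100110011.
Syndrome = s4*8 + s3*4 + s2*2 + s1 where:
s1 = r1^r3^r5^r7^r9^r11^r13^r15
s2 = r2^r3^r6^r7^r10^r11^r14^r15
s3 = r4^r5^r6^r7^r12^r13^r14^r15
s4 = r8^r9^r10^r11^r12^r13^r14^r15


s1=0, s2=0, s3=0, s4=0

Syndrome = 0 (no error)


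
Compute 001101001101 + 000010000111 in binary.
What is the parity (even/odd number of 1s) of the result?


001101001101 = 845
000010000111 = 135
Sum = 980 = 1111010100
1s count = 6

even parity (6 ones in 1111010100)


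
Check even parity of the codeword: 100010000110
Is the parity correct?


Number of 1s: 4

Yes, parity is correct (4 ones)


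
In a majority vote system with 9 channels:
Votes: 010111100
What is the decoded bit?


Ones: 5 out of 9
Threshold: 5

1 (5/9 voted 1)


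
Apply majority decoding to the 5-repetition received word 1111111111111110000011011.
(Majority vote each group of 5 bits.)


Groups: 11111, 11111, 11111, 00000, 11011
Majority votes: 11101

11101


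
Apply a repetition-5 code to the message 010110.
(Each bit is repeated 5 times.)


Each bit -> 5 copies

000001111100000111111111100000


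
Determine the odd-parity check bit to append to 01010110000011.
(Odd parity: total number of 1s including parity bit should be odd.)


Number of 1s in data: 6
Parity bit: 1

1


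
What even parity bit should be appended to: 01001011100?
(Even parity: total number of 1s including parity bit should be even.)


Number of 1s in data: 5
Parity bit: 1

1


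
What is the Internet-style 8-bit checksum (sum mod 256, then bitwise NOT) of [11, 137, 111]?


Sum = 259 mod 256 = 3
Complement = 252

252


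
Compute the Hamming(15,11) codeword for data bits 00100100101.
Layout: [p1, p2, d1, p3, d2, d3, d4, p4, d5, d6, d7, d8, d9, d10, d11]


Parity bits: p1=0, p2=1, p3=1, p4=1

010101010100101


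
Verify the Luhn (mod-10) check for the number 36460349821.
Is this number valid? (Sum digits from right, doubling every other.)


Luhn sum = 45
45 mod 10 = 5

Invalid (Luhn sum mod 10 = 5)


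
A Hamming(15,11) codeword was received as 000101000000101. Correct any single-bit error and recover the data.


Syndrome = 0: no error detected

Data: 00100000101 (no errors)


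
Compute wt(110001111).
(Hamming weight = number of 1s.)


Counting 1s in 110001111

6


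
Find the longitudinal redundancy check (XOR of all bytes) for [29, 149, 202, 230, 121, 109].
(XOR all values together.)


XOR chain: 29 ^ 149 ^ 202 ^ 230 ^ 121 ^ 109 = 176

176


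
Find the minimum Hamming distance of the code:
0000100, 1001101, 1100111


Comparing all pairs, minimum distance: 3
Can detect 2 errors, correct 1 errors

3


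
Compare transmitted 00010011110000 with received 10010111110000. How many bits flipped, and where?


XOR: 10000100000000

2 error(s) at position(s): 0, 5


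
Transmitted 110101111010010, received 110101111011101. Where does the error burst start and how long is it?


XOR: 000000000001111

Burst at position 11, length 4


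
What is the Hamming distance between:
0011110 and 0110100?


XOR: 0101010
Count of 1s: 3

3


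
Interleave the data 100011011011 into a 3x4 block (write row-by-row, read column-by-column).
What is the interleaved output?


Matrix:
  1000
  1101
  1011
Read columns: 111010001011

111010001011


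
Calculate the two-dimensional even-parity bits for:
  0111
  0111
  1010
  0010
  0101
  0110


Row parities: 110100
Column parities: 1011

Row P: 110100, Col P: 1011, Corner: 1


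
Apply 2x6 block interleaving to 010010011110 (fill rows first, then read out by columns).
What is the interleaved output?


Matrix:
  010010
  011110
Read columns: 001101011100

001101011100


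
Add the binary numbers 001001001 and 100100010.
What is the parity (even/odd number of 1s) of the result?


001001001 = 73
100100010 = 290
Sum = 363 = 101101011
1s count = 6

even parity (6 ones in 101101011)


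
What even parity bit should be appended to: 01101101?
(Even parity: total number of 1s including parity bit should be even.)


Number of 1s in data: 5
Parity bit: 1

1


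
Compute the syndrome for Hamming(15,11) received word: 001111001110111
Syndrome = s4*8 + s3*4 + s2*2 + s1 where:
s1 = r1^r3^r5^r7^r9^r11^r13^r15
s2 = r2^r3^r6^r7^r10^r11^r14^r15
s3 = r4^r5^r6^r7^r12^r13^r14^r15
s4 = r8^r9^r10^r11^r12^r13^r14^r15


s1=0, s2=0, s3=0, s4=0

Syndrome = 0 (no error)


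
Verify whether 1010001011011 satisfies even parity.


Number of 1s: 7

No, parity error (7 ones)


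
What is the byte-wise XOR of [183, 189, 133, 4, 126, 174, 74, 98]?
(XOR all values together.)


XOR chain: 183 ^ 189 ^ 133 ^ 4 ^ 126 ^ 174 ^ 74 ^ 98 = 115

115


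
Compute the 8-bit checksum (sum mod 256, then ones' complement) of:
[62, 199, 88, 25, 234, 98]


Sum = 706 mod 256 = 194
Complement = 61

61


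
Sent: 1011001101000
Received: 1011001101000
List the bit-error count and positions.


XOR: 0000000000000

0 errors (received matches sent)


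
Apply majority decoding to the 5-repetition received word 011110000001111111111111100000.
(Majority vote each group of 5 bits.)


Groups: 01111, 00000, 01111, 11111, 11111, 00000
Majority votes: 101110

101110


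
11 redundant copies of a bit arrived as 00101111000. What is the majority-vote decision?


Ones: 5 out of 11
Threshold: 6

0 (5/11 voted 1)


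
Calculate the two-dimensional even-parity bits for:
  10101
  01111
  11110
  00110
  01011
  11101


Row parities: 100010
Column parities: 10100

Row P: 100010, Col P: 10100, Corner: 0


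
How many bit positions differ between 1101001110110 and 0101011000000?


XOR: 1000010110110
Count of 1s: 6

6


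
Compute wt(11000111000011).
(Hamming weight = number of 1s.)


Counting 1s in 11000111000011

7


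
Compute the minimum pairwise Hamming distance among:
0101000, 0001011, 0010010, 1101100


Comparing all pairs, minimum distance: 2
Can detect 1 errors, correct 0 errors

2


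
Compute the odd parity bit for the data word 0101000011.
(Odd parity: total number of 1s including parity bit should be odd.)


Number of 1s in data: 4
Parity bit: 1

1


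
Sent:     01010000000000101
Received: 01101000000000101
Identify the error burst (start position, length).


XOR: 00111000000000000

Burst at position 2, length 3


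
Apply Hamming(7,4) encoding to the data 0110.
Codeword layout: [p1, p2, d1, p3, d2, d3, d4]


Parity bits: p1=1, p2=1, p3=0

1100110


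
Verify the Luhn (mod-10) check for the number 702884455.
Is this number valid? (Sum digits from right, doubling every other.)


Luhn sum = 42
42 mod 10 = 2

Invalid (Luhn sum mod 10 = 2)


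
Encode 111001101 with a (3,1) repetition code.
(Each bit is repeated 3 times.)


Each bit -> 3 copies

111111111000000111111000111


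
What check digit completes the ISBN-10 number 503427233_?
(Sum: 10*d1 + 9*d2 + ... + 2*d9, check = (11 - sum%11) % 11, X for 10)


Weighted sum: 172
172 mod 11 = 7

Check digit: 4


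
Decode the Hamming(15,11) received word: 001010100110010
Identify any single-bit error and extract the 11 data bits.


Syndrome = 14: error at position 14

Data: 11010110000 (corrected bit 14)


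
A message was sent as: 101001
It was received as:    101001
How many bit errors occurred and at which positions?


XOR: 000000

0 errors (received matches sent)


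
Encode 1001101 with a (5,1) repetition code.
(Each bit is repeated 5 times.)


Each bit -> 5 copies

11111000000000011111111110000011111


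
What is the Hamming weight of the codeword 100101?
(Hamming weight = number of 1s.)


Counting 1s in 100101

3


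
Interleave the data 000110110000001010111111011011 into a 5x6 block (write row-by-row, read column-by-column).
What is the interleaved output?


Matrix:
  000110
  110000
  001010
  111111
  011011
Read columns: 010100101100111100101011100011

010100101100111100101011100011


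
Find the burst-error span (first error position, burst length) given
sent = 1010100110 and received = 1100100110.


XOR: 0110000000

Burst at position 1, length 2


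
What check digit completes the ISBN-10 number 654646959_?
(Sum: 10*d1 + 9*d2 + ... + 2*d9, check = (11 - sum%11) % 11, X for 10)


Weighted sum: 302
302 mod 11 = 5

Check digit: 6


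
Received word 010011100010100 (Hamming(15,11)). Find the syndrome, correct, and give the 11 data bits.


Syndrome = 0: no error detected

Data: 01110010100 (no errors)


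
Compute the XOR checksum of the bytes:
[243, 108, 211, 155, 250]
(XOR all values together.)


XOR chain: 243 ^ 108 ^ 211 ^ 155 ^ 250 = 45

45


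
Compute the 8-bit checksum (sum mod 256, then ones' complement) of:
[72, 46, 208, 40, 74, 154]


Sum = 594 mod 256 = 82
Complement = 173

173


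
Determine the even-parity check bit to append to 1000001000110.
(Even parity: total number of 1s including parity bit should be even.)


Number of 1s in data: 4
Parity bit: 0

0


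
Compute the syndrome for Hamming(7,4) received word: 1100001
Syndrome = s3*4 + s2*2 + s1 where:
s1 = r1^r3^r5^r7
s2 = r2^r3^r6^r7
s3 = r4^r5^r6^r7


s1=0, s2=0, s3=1

Syndrome = 4 (error at position 4)


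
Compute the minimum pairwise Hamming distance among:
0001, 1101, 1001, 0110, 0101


Comparing all pairs, minimum distance: 1
Can detect 0 errors, correct 0 errors

1


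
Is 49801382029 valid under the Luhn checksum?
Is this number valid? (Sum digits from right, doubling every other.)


Luhn sum = 53
53 mod 10 = 3

Invalid (Luhn sum mod 10 = 3)


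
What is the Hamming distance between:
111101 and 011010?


XOR: 100111
Count of 1s: 4

4


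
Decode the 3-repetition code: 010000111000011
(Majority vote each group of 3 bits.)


Groups: 010, 000, 111, 000, 011
Majority votes: 00101

00101


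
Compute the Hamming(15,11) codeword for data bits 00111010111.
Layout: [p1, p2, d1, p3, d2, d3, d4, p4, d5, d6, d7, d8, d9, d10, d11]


Parity bits: p1=1, p2=1, p3=1, p4=1

110101111010111


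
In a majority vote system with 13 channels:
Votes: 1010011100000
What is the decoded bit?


Ones: 5 out of 13
Threshold: 7

0 (5/13 voted 1)


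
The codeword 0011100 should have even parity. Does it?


Number of 1s: 3

No, parity error (3 ones)


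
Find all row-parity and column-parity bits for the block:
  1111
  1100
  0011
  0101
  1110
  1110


Row parities: 000011
Column parities: 0101

Row P: 000011, Col P: 0101, Corner: 0


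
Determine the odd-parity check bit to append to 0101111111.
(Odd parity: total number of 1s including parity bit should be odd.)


Number of 1s in data: 8
Parity bit: 1

1


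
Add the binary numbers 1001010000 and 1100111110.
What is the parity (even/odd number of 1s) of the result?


1001010000 = 592
1100111110 = 830
Sum = 1422 = 10110001110
1s count = 6

even parity (6 ones in 10110001110)


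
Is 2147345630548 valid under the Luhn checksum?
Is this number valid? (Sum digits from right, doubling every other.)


Luhn sum = 56
56 mod 10 = 6

Invalid (Luhn sum mod 10 = 6)


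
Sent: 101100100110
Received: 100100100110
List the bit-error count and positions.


XOR: 001000000000

1 error(s) at position(s): 2


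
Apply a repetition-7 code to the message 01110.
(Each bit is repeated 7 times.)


Each bit -> 7 copies

00000001111111111111111111110000000


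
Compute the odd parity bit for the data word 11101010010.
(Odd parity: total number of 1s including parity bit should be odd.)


Number of 1s in data: 6
Parity bit: 1

1


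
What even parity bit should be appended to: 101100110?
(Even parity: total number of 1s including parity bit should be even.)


Number of 1s in data: 5
Parity bit: 1

1


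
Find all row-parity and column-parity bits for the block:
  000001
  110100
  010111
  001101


Row parities: 1101
Column parities: 101111

Row P: 1101, Col P: 101111, Corner: 1


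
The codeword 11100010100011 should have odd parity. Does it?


Number of 1s: 7

Yes, parity is correct (7 ones)


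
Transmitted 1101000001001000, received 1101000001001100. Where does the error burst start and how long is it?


XOR: 0000000000000100

Burst at position 13, length 1


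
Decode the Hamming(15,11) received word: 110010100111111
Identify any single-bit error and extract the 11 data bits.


Syndrome = 0: no error detected

Data: 01010111111 (no errors)


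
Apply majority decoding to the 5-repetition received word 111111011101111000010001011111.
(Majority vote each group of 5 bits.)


Groups: 11111, 10111, 01111, 00001, 00010, 11111
Majority votes: 111001

111001


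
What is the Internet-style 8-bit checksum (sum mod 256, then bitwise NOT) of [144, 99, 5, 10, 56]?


Sum = 314 mod 256 = 58
Complement = 197

197


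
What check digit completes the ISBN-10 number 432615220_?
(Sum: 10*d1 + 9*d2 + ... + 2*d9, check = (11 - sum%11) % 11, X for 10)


Weighted sum: 170
170 mod 11 = 5

Check digit: 6


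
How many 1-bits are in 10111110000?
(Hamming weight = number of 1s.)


Counting 1s in 10111110000

6


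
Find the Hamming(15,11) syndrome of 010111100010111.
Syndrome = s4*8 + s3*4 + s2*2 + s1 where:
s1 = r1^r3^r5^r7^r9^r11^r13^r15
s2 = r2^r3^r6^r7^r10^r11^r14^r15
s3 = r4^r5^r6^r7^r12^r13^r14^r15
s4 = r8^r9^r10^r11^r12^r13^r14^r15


s1=1, s2=0, s3=1, s4=0

Syndrome = 5 (error at position 5)


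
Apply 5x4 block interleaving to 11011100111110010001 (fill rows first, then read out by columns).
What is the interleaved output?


Matrix:
  1101
  1100
  1111
  1001
  0001
Read columns: 11110111000010010111

11110111000010010111


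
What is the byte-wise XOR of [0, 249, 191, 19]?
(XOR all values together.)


XOR chain: 0 ^ 249 ^ 191 ^ 19 = 85

85


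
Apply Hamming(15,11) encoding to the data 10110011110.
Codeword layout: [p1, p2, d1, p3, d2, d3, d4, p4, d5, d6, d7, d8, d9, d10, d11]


Parity bits: p1=0, p2=1, p3=1, p4=0

011101100011110


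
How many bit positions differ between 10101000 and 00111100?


XOR: 10010100
Count of 1s: 3

3


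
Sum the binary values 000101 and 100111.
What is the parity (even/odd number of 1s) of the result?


000101 = 5
100111 = 39
Sum = 44 = 101100
1s count = 3

odd parity (3 ones in 101100)


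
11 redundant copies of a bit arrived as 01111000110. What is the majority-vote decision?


Ones: 6 out of 11
Threshold: 6

1 (6/11 voted 1)


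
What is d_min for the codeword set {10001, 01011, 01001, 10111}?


Comparing all pairs, minimum distance: 1
Can detect 0 errors, correct 0 errors

1


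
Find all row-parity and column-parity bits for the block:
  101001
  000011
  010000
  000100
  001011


Row parities: 10111
Column parities: 110101

Row P: 10111, Col P: 110101, Corner: 0


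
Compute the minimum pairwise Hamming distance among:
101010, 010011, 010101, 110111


Comparing all pairs, minimum distance: 2
Can detect 1 errors, correct 0 errors

2


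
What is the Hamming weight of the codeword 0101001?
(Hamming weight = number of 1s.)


Counting 1s in 0101001

3


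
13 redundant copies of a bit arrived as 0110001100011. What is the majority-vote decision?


Ones: 6 out of 13
Threshold: 7

0 (6/13 voted 1)


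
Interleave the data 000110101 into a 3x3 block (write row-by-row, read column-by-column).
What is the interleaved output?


Matrix:
  000
  110
  101
Read columns: 011010001

011010001


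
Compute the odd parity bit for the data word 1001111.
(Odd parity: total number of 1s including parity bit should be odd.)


Number of 1s in data: 5
Parity bit: 0

0


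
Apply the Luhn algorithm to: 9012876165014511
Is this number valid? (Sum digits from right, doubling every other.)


Luhn sum = 56
56 mod 10 = 6

Invalid (Luhn sum mod 10 = 6)


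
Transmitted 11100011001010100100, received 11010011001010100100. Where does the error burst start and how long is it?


XOR: 00110000000000000000

Burst at position 2, length 2


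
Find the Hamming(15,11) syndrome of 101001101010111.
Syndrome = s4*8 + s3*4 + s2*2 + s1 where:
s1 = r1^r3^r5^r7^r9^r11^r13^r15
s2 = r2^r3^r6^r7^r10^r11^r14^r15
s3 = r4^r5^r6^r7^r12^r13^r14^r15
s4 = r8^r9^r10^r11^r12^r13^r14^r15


s1=1, s2=0, s3=1, s4=1

Syndrome = 13 (error at position 13)


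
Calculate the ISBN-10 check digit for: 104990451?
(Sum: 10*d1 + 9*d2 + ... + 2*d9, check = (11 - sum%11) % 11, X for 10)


Weighted sum: 192
192 mod 11 = 5

Check digit: 6


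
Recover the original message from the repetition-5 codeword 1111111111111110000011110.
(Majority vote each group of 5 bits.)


Groups: 11111, 11111, 11111, 00000, 11110
Majority votes: 11101

11101


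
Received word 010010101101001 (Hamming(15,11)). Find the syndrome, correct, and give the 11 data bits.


Syndrome = 0: no error detected

Data: 01011101001 (no errors)


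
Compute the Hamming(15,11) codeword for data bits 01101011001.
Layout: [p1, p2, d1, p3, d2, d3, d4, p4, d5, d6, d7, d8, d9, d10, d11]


Parity bits: p1=0, p2=1, p3=0, p4=0

010011001011001


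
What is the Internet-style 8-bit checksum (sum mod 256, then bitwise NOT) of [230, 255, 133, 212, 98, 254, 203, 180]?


Sum = 1565 mod 256 = 29
Complement = 226

226


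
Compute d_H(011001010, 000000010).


XOR: 011001000
Count of 1s: 3

3


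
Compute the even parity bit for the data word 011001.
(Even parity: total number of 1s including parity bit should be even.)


Number of 1s in data: 3
Parity bit: 1

1


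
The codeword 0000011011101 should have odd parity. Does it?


Number of 1s: 6

No, parity error (6 ones)


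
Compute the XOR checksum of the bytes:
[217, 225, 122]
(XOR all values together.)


XOR chain: 217 ^ 225 ^ 122 = 66

66


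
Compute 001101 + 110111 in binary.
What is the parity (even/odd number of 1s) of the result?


001101 = 13
110111 = 55
Sum = 68 = 1000100
1s count = 2

even parity (2 ones in 1000100)


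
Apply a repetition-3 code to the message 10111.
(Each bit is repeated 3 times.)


Each bit -> 3 copies

111000111111111
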